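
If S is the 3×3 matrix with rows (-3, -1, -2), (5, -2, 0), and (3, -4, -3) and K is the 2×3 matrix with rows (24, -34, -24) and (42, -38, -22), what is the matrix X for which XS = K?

Right-multiplying both sides by S⁻¹ gives X = KS⁻¹.
det S = -5; the adjugate gives S⁻¹ = [[-6/5, -1, 4/5], [-3, -3, 2], [14/5, 3, -11/5]].
X = KS⁻¹ = [[24, -34, -24], [42, -38, -22]] · [[-6/5, -1, 4/5], [-3, -3, 2], [14/5, 3, -11/5]] = [[6, 6, 4], [2, 6, 6]].

X = [[6, 6, 4], [2, 6, 6]]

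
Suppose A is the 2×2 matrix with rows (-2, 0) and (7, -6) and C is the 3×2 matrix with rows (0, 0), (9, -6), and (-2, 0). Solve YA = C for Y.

Since A sits to the right of Y, Y = CA⁻¹.
det A = 12; the adjugate gives A⁻¹ = [[-1/2, 0], [-7/12, -1/6]].
Y = CA⁻¹ = [[0, 0], [9, -6], [-2, 0]] · [[-1/2, 0], [-7/12, -1/6]] = [[0, 0], [-1, 1], [1, 0]].

Y = [[0, 0], [-1, 1], [1, 0]]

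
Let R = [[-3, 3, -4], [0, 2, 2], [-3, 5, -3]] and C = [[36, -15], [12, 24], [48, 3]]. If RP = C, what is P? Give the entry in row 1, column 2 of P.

3

Left-multiplying both sides by R⁻¹ gives P = R⁻¹C.
det R = 6, so R⁻¹ = [[-8/3, -11/6, 7/3], [-1, -1/2, 1], [1, 1, -1]].
P = R⁻¹C = [[-8/3, -11/6, 7/3], [-1, -1/2, 1], [1, 1, -1]] · [[36, -15], [12, 24], [48, 3]] = [[-6, 3], [6, 6], [0, 6]].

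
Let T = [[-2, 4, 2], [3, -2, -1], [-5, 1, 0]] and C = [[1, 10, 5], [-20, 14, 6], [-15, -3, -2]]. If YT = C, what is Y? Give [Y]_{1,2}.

3

T is on the right of Y, so right-multiply by T⁻¹: Y = CT⁻¹.
det T = 4, so T⁻¹ = [[1/4, 1/2, 0], [5/4, 5/2, 1], [-7/4, -9/2, -2]].
Y = CT⁻¹ = [[1, 10, 5], [-20, 14, 6], [-15, -3, -2]] · [[1/4, 1/2, 0], [5/4, 5/2, 1], [-7/4, -9/2, -2]] = [[4, 3, 0], [2, -2, 2], [-4, -6, 1]].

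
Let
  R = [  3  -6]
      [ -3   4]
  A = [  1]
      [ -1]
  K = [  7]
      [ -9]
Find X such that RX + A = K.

RX = K − A = [[6], [-8]].
Left-multiplying both sides by R⁻¹ gives X = R⁻¹(K − A).
det R = -6; the adjugate gives R⁻¹ = [[-2/3, -1], [-1/2, -1/2]].
X = R⁻¹(K − A) = [[4], [1]].

X = [[4], [1]]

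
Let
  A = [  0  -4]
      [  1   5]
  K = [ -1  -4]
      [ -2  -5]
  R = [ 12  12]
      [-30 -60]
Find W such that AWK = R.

Isolating W: multiply by A⁻¹ from the left and K⁻¹ from the right, so W = A⁻¹RK⁻¹.
det A = 4, so A⁻¹ = [[5/4, 1], [-1/4, 0]].
det K = -3; the adjugate gives K⁻¹ = [[5/3, -4/3], [-2/3, 1/3]].
A⁻¹R = [[-15, -45], [-3, -3]].
W = (A⁻¹R)K⁻¹ = [[5, 5], [-3, 3]].

W = [[5, 5], [-3, 3]]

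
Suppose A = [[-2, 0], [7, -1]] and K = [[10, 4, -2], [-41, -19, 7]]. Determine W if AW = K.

Left-multiplying both sides by A⁻¹ gives W = A⁻¹K.
A has determinant 2; A⁻¹ = [[-1/2, 0], [-7/2, -1]].
W = A⁻¹K = [[-1/2, 0], [-7/2, -1]] · [[10, 4, -2], [-41, -19, 7]] = [[-5, -2, 1], [6, 5, 0]].

W = [[-5, -2, 1], [6, 5, 0]]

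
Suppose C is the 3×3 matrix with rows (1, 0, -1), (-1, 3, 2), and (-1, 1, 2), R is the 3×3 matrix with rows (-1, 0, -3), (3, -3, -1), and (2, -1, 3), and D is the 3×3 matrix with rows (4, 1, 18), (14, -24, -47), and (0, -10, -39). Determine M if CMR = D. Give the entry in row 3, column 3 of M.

-4

Isolating M: multiply by C⁻¹ from the left and R⁻¹ from the right, so M = C⁻¹DR⁻¹.
det C = 2; the adjugate gives C⁻¹ = [[2, -1/2, 3/2], [0, 1/2, -1/2], [1, -1/2, 3/2]].
R has determinant 1; R⁻¹ = [[-10, 3, -9], [-11, 3, -10], [3, -1, 3]].
C⁻¹D = [[1, -1, 1], [7, -7, -4], [-3, -2, -17]].
M = (C⁻¹D)R⁻¹ = [[4, -1, 4], [-5, 4, -5], [1, 2, -4]].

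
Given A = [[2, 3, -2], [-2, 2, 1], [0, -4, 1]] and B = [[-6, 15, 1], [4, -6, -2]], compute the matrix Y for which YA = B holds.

Y = [[1, 4, -1], [-2, -4, -2]]

Right-multiplying both sides by A⁻¹ gives Y = BA⁻¹.
A has determinant 2; A⁻¹ = [[3, 5/2, 7/2], [1, 1, 1], [4, 4, 5]].
Y = BA⁻¹ = [[-6, 15, 1], [4, -6, -2]] · [[3, 5/2, 7/2], [1, 1, 1], [4, 4, 5]] = [[1, 4, -1], [-2, -4, -2]].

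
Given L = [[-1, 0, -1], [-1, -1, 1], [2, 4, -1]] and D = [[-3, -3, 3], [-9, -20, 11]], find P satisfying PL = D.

Since L sits to the right of P, P = DL⁻¹.
det L = 5, so L⁻¹ = [[-3/5, -4/5, -1/5], [1/5, 3/5, 2/5], [-2/5, 4/5, 1/5]].
P = DL⁻¹ = [[-3, -3, 3], [-9, -20, 11]] · [[-3/5, -4/5, -1/5], [1/5, 3/5, 2/5], [-2/5, 4/5, 1/5]] = [[0, 3, 0], [-3, 4, -4]].

P = [[0, 3, 0], [-3, 4, -4]]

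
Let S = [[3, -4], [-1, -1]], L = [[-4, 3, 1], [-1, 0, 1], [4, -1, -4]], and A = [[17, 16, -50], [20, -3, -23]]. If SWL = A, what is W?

W = [[1, 1, -1], [-2, -1, -5]]

Isolating W: multiply by S⁻¹ from the left and L⁻¹ from the right, so W = S⁻¹AL⁻¹.
S has determinant -7; S⁻¹ = [[1/7, -4/7], [-1/7, -3/7]].
L has determinant -3; L⁻¹ = [[-1/3, -11/3, -1], [0, -4, -1], [-1/3, -8/3, -1]].
S⁻¹A = [[-9, 4, 6], [-11, -1, 17]].
W = (S⁻¹A)L⁻¹ = [[1, 1, -1], [-2, -1, -5]].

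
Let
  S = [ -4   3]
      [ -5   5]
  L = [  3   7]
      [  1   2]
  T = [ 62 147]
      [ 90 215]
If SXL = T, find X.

X = [[-2, -2], [5, -5]]

Left-multiply by S⁻¹ and right-multiply by L⁻¹: X = S⁻¹TL⁻¹.
det S = -5, so S⁻¹ = [[-1, 3/5], [-1, 4/5]].
det L = -1, so L⁻¹ = [[-2, 7], [1, -3]].
S⁻¹T = [[-8, -18], [10, 25]].
X = (S⁻¹T)L⁻¹ = [[-2, -2], [5, -5]].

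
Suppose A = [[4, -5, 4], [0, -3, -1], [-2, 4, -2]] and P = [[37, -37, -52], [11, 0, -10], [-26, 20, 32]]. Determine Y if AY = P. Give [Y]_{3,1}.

Since A multiplies Y on the left, Y = A⁻¹P.
det A = 6; the adjugate gives A⁻¹ = [[5/3, 1, 17/6], [1/3, 0, 2/3], [-1, -1, -2]].
Y = A⁻¹P = [[5/3, 1, 17/6], [1/3, 0, 2/3], [-1, -1, -2]] · [[37, -37, -52], [11, 0, -10], [-26, 20, 32]] = [[-1, -5, -6], [-5, 1, 4], [4, -3, -2]].

4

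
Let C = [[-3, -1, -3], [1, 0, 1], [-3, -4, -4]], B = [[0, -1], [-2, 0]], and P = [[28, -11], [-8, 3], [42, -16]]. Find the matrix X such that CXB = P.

X = [[-4, 3], [-2, 2], [1, 1]]

Isolating X: multiply by C⁻¹ from the left and B⁻¹ from the right, so X = C⁻¹PB⁻¹.
det C = -1, so C⁻¹ = [[-4, -8, 1], [-1, -3, 0], [4, 9, -1]].
det B = -2; the adjugate gives B⁻¹ = [[0, -1/2], [-1, 0]].
C⁻¹P = [[-6, 4], [-4, 2], [-2, -1]].
X = (C⁻¹P)B⁻¹ = [[-4, 3], [-2, 2], [1, 1]].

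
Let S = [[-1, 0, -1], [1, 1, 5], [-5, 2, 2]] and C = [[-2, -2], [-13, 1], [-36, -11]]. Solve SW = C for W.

Left-multiplying both sides by S⁻¹ gives W = S⁻¹C.
det S = 1; the adjugate gives S⁻¹ = [[-8, -2, 1], [-27, -7, 4], [7, 2, -1]].
W = S⁻¹C = [[-8, -2, 1], [-27, -7, 4], [7, 2, -1]] · [[-2, -2], [-13, 1], [-36, -11]] = [[6, 3], [1, 3], [-4, -1]].

W = [[6, 3], [1, 3], [-4, -1]]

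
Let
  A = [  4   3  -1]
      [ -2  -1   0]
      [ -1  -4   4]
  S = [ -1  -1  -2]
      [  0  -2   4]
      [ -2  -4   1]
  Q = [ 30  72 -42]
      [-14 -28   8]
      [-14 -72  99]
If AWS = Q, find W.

Isolating W: multiply by A⁻¹ from the left and S⁻¹ from the right, so W = A⁻¹QS⁻¹.
det A = 1, so A⁻¹ = [[-4, -8, -1], [8, 15, 2], [7, 13, 2]].
S has determinant 2; S⁻¹ = [[7, 9/2, -4], [-4, -5/2, 2], [-2, -1, 1]].
A⁻¹Q = [[6, 8, 5], [2, 12, -18], [0, -4, 8]].
W = (A⁻¹Q)S⁻¹ = [[0, 2, -3], [2, -3, -2], [0, 2, 0]].

W = [[0, 2, -3], [2, -3, -2], [0, 2, 0]]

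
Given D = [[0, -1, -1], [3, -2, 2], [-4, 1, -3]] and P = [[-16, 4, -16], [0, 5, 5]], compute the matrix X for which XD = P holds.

X = [[5, -4, 1], [-5, 0, 0]]

Right-multiplying both sides by D⁻¹ gives X = PD⁻¹.
D has determinant 4; D⁻¹ = [[1, -1, -1], [1/4, -1, -3/4], [-5/4, 1, 3/4]].
X = PD⁻¹ = [[-16, 4, -16], [0, 5, 5]] · [[1, -1, -1], [1/4, -1, -3/4], [-5/4, 1, 3/4]] = [[5, -4, 1], [-5, 0, 0]].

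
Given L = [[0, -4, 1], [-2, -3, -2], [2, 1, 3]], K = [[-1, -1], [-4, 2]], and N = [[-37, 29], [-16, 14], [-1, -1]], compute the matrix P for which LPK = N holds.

P = L⁻¹NK⁻¹ (apply L⁻¹ on the left and K⁻¹ on the right).
L has determinant -4; L⁻¹ = [[7/4, -13/4, -11/4], [-1/2, 1/2, 1/2], [-1, 2, 2]].
det K = -6; the adjugate gives K⁻¹ = [[-1/3, -1/6], [-2/3, 1/6]].
L⁻¹N = [[-10, 8], [10, -8], [3, -3]].
P = (L⁻¹N)K⁻¹ = [[-2, 3], [2, -3], [1, -1]].

P = [[-2, 3], [2, -3], [1, -1]]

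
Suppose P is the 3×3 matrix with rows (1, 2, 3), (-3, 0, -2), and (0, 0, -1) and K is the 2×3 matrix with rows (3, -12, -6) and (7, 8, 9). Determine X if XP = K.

Right-multiplying both sides by P⁻¹ gives X = KP⁻¹.
det P = -6, so P⁻¹ = [[0, -1/3, 2/3], [1/2, 1/6, 7/6], [0, 0, -1]].
X = KP⁻¹ = [[3, -12, -6], [7, 8, 9]] · [[0, -1/3, 2/3], [1/2, 1/6, 7/6], [0, 0, -1]] = [[-6, -3, -6], [4, -1, 5]].

X = [[-6, -3, -6], [4, -1, 5]]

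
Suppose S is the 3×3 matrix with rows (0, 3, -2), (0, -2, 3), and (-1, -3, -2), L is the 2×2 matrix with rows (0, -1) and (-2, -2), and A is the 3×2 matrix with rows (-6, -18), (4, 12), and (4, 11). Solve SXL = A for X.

Isolating X: multiply by S⁻¹ from the left and L⁻¹ from the right, so X = S⁻¹AL⁻¹.
S has determinant -5; S⁻¹ = [[-13/5, -12/5, -1], [3/5, 2/5, 0], [2/5, 3/5, 0]].
det L = -2; the adjugate gives L⁻¹ = [[1, -1/2], [-1, 0]].
S⁻¹A = [[2, 7], [-2, -6], [0, 0]].
X = (S⁻¹A)L⁻¹ = [[-5, -1], [4, 1], [0, 0]].

X = [[-5, -1], [4, 1], [0, 0]]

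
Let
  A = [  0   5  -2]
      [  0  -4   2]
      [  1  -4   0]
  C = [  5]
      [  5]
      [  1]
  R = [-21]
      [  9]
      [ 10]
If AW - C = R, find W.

AW = R + C = [[-16], [14], [11]].
A is on the left of W, so left-multiply by A⁻¹: W = A⁻¹(R + C).
det A = 2, so A⁻¹ = [[4, 4, 1], [1, 1, 0], [2, 5/2, 0]].
W = A⁻¹(R + C) = [[3], [-2], [3]].

W = [[3], [-2], [3]]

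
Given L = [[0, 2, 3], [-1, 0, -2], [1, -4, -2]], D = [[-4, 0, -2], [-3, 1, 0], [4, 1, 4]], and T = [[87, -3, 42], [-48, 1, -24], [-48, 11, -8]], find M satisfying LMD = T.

M = L⁻¹TD⁻¹ (apply L⁻¹ on the left and D⁻¹ on the right).
det L = 4; the adjugate gives L⁻¹ = [[-2, -2, -1], [-1, -3/4, -3/4], [1, 1/2, 1/2]].
det D = -2; the adjugate gives D⁻¹ = [[-2, 1, -1], [-6, 4, -3], [7/2, -2, 2]].
L⁻¹T = [[-30, -7, -28], [-15, -6, -18], [39, 3, 26]].
M = (L⁻¹T)D⁻¹ = [[4, -2, -5], [3, -3, -3], [-5, -1, 4]].

M = [[4, -2, -5], [3, -3, -3], [-5, -1, 4]]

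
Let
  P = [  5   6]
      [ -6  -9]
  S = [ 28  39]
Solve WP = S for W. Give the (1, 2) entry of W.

-3

Right-multiplying both sides by P⁻¹ gives W = SP⁻¹.
det P = -9; the adjugate gives P⁻¹ = [[1, 2/3], [-2/3, -5/9]].
W = SP⁻¹ = [[28, 39]] · [[1, 2/3], [-2/3, -5/9]] = [[2, -3]].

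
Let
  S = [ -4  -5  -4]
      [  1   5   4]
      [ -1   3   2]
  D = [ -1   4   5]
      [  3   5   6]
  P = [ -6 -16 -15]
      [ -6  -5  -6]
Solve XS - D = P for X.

XS = P + D = [[-7, -12, -10], [-3, 0, 0]].
Since S sits to the right of X, X = (P + D)S⁻¹.
det S = 6, so S⁻¹ = [[-1/3, -1/3, 0], [-1, -2, 2], [4/3, 17/6, -5/2]].
X = (P + D)S⁻¹ = [[1, -2, 1], [1, 1, 0]].

X = [[1, -2, 1], [1, 1, 0]]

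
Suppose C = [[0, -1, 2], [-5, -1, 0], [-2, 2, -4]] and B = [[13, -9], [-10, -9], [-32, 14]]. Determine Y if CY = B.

Y = [[3, 2], [-5, -1], [4, -5]]

Left-multiplying both sides by C⁻¹ gives Y = C⁻¹B.
C has determinant -4; C⁻¹ = [[-1, 0, -1/2], [5, -1, 5/2], [3, -1/2, 5/4]].
Y = C⁻¹B = [[-1, 0, -1/2], [5, -1, 5/2], [3, -1/2, 5/4]] · [[13, -9], [-10, -9], [-32, 14]] = [[3, 2], [-5, -1], [4, -5]].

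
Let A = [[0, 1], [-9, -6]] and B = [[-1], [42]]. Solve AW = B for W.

Left-multiplying both sides by A⁻¹ gives W = A⁻¹B.
A has determinant 9; A⁻¹ = [[-2/3, -1/9], [1, 0]].
W = A⁻¹B = [[-2/3, -1/9], [1, 0]] · [[-1], [42]] = [[-4], [-1]].

W = [[-4], [-1]]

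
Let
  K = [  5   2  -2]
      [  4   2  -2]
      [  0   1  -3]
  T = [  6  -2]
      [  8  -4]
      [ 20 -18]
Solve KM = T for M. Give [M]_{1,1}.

-2

Since K multiplies M on the left, M = K⁻¹T.
K has determinant -4; K⁻¹ = [[1, -1, 0], [-3, 15/4, -1/2], [-1, 5/4, -1/2]].
M = K⁻¹T = [[1, -1, 0], [-3, 15/4, -1/2], [-1, 5/4, -1/2]] · [[6, -2], [8, -4], [20, -18]] = [[-2, 2], [2, 0], [-6, 6]].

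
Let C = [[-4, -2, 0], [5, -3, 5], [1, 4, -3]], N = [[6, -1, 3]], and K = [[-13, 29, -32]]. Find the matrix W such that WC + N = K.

W = [[1, -4, 5]]

WC = K − N = [[-19, 30, -35]].
Right-multiplying both sides by C⁻¹ gives W = (K − N)C⁻¹.
C has determinant 4; C⁻¹ = [[-11/4, -3/2, -5/2], [5, 3, 5], [23/4, 7/2, 11/2]].
W = (K − N)C⁻¹ = [[1, -4, 5]].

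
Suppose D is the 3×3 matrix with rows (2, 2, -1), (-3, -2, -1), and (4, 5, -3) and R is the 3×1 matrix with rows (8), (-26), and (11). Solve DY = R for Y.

Since D multiplies Y on the left, Y = D⁻¹R.
D has determinant 3; D⁻¹ = [[11/3, 1/3, -4/3], [-13/3, -2/3, 5/3], [-7/3, -2/3, 2/3]].
Y = D⁻¹R = [[11/3, 1/3, -4/3], [-13/3, -2/3, 5/3], [-7/3, -2/3, 2/3]] · [[8], [-26], [11]] = [[6], [1], [6]].

Y = [[6], [1], [6]]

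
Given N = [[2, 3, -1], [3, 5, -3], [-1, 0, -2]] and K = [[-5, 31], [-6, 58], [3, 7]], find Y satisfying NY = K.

Y = [[1, 5], [-3, 5], [-2, -6]]

N is on the left of Y, so left-multiply by N⁻¹: Y = N⁻¹K.
det N = 2, so N⁻¹ = [[-5, 3, -2], [9/2, -5/2, 3/2], [5/2, -3/2, 1/2]].
Y = N⁻¹K = [[-5, 3, -2], [9/2, -5/2, 3/2], [5/2, -3/2, 1/2]] · [[-5, 31], [-6, 58], [3, 7]] = [[1, 5], [-3, 5], [-2, -6]].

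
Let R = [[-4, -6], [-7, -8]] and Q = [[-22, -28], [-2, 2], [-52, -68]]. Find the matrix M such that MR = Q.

Right-multiplying both sides by R⁻¹ gives M = QR⁻¹.
R has determinant -10; R⁻¹ = [[4/5, -3/5], [-7/10, 2/5]].
M = QR⁻¹ = [[-22, -28], [-2, 2], [-52, -68]] · [[4/5, -3/5], [-7/10, 2/5]] = [[2, 2], [-3, 2], [6, 4]].

M = [[2, 2], [-3, 2], [6, 4]]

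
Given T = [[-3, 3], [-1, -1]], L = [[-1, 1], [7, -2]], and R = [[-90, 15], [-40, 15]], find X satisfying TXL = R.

X = [[0, 5], [-5, 0]]

Isolating X: multiply by T⁻¹ from the left and L⁻¹ from the right, so X = T⁻¹RL⁻¹.
det T = 6; the adjugate gives T⁻¹ = [[-1/6, -1/2], [1/6, -1/2]].
L has determinant -5; L⁻¹ = [[2/5, 1/5], [7/5, 1/5]].
T⁻¹R = [[35, -10], [5, -5]].
X = (T⁻¹R)L⁻¹ = [[0, 5], [-5, 0]].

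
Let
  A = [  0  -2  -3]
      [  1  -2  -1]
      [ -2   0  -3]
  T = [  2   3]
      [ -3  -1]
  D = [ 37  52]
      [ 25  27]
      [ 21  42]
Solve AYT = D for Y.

Y = [[-3, 0], [-4, 2], [-3, -1]]

Y = A⁻¹DT⁻¹ (apply A⁻¹ on the left and T⁻¹ on the right).
det A = 2, so A⁻¹ = [[3, -3, -2], [5/2, -3, -3/2], [-2, 2, 1]].
T has determinant 7; T⁻¹ = [[-1/7, -3/7], [3/7, 2/7]].
A⁻¹D = [[-6, -9], [-14, -14], [-3, -8]].
Y = (A⁻¹D)T⁻¹ = [[-3, 0], [-4, 2], [-3, -1]].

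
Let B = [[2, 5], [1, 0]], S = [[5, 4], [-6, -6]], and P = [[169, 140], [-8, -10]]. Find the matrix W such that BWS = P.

W = B⁻¹PS⁻¹ (apply B⁻¹ on the left and S⁻¹ on the right).
det B = -5, so B⁻¹ = [[0, 1], [1/5, -2/5]].
det S = -6, so S⁻¹ = [[1, 2/3], [-1, -5/6]].
B⁻¹P = [[-8, -10], [37, 32]].
W = (B⁻¹P)S⁻¹ = [[2, 3], [5, -2]].

W = [[2, 3], [5, -2]]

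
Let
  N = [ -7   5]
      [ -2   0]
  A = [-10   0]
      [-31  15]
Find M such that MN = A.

M = [[0, 5], [3, 5]]

Right-multiplying both sides by N⁻¹ gives M = AN⁻¹.
det N = 10, so N⁻¹ = [[0, -1/2], [1/5, -7/10]].
M = AN⁻¹ = [[-10, 0], [-31, 15]] · [[0, -1/2], [1/5, -7/10]] = [[0, 5], [3, 5]].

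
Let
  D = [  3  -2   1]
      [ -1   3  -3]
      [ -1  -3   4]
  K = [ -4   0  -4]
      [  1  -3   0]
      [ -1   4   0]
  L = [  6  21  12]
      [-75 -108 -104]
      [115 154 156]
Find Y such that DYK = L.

Left-multiply by D⁻¹ and right-multiply by K⁻¹: Y = D⁻¹LK⁻¹.
det D = 1; the adjugate gives D⁻¹ = [[3, 5, 3], [7, 13, 8], [6, 11, 7]].
det K = -4, so K⁻¹ = [[0, 4, 3], [0, 1, 1], [-1/4, -4, -3]].
D⁻¹L = [[-12, -15, -16], [-13, -25, -20], [16, 16, 20]].
Y = (D⁻¹L)K⁻¹ = [[4, 1, -3], [5, 3, -4], [-5, 0, 4]].

Y = [[4, 1, -3], [5, 3, -4], [-5, 0, 4]]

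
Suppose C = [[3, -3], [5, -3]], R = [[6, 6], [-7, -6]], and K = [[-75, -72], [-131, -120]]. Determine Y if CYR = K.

Isolating Y: multiply by C⁻¹ from the left and R⁻¹ from the right, so Y = C⁻¹KR⁻¹.
det C = 6; the adjugate gives C⁻¹ = [[-1/2, 1/2], [-5/6, 1/2]].
det R = 6; the adjugate gives R⁻¹ = [[-1, -1], [7/6, 1]].
C⁻¹K = [[-28, -24], [-3, 0]].
Y = (C⁻¹K)R⁻¹ = [[0, 4], [3, 3]].

Y = [[0, 4], [3, 3]]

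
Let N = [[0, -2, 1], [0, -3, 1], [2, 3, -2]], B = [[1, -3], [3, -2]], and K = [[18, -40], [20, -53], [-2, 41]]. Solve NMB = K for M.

M = N⁻¹KB⁻¹ (apply N⁻¹ on the left and B⁻¹ on the right).
det N = 2; the adjugate gives N⁻¹ = [[3/2, -1/2, 1/2], [1, -1, 0], [3, -2, 0]].
det B = 7; the adjugate gives B⁻¹ = [[-2/7, 3/7], [-3/7, 1/7]].
N⁻¹K = [[16, -13], [-2, 13], [14, -14]].
M = (N⁻¹K)B⁻¹ = [[1, 5], [-5, 1], [2, 4]].

M = [[1, 5], [-5, 1], [2, 4]]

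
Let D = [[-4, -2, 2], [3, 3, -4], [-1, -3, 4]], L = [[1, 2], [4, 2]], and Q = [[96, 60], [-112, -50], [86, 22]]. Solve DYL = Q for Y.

Y = D⁻¹QL⁻¹ (apply D⁻¹ on the left and L⁻¹ on the right).
D has determinant 4; D⁻¹ = [[0, 1/2, 1/2], [-2, -7/2, -5/2], [-3/2, -5/2, -3/2]].
det L = -6; the adjugate gives L⁻¹ = [[-1/3, 1/3], [2/3, -1/6]].
D⁻¹Q = [[-13, -14], [-15, 0], [7, 2]].
Y = (D⁻¹Q)L⁻¹ = [[-5, -2], [5, -5], [-1, 2]].

Y = [[-5, -2], [5, -5], [-1, 2]]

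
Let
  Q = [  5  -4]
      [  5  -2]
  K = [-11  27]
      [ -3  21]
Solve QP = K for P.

Left-multiplying both sides by Q⁻¹ gives P = Q⁻¹K.
det Q = 10; the adjugate gives Q⁻¹ = [[-1/5, 2/5], [-1/2, 1/2]].
P = Q⁻¹K = [[-1/5, 2/5], [-1/2, 1/2]] · [[-11, 27], [-3, 21]] = [[1, 3], [4, -3]].

P = [[1, 3], [4, -3]]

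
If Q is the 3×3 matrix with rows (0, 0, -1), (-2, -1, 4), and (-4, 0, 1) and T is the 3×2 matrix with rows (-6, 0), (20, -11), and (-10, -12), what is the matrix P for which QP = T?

P = [[4, 3], [-4, 5], [6, 0]]

Since Q multiplies P on the left, P = Q⁻¹T.
det Q = 4, so Q⁻¹ = [[-1/4, 0, -1/4], [-7/2, -1, 1/2], [-1, 0, 0]].
P = Q⁻¹T = [[-1/4, 0, -1/4], [-7/2, -1, 1/2], [-1, 0, 0]] · [[-6, 0], [20, -11], [-10, -12]] = [[4, 3], [-4, 5], [6, 0]].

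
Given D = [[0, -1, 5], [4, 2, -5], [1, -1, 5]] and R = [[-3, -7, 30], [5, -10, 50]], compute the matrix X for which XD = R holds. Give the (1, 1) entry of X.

4

D is on the right of X, so right-multiply by D⁻¹: X = RD⁻¹.
det D = -5, so D⁻¹ = [[-1, 0, 1], [5, 1, -4], [6/5, 1/5, -4/5]].
X = RD⁻¹ = [[-3, -7, 30], [5, -10, 50]] · [[-1, 0, 1], [5, 1, -4], [6/5, 1/5, -4/5]] = [[4, -1, 1], [5, 0, 5]].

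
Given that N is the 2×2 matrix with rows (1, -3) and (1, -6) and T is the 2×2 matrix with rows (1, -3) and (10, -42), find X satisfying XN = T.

X = [[1, 0], [6, 4]]

N is on the right of X, so right-multiply by N⁻¹: X = TN⁻¹.
N has determinant -3; N⁻¹ = [[2, -1], [1/3, -1/3]].
X = TN⁻¹ = [[1, -3], [10, -42]] · [[2, -1], [1/3, -1/3]] = [[1, 0], [6, 4]].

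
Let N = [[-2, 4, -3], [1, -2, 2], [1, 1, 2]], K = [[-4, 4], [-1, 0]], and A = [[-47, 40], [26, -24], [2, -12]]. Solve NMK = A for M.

M = [[0, 0], [1, 4], [-2, 3]]

Isolating M: multiply by N⁻¹ from the left and K⁻¹ from the right, so M = N⁻¹AK⁻¹.
det N = 3, so N⁻¹ = [[-2, -11/3, 2/3], [0, -1/3, 1/3], [1, 2, 0]].
det K = 4; the adjugate gives K⁻¹ = [[0, -1], [1/4, -1]].
N⁻¹A = [[0, 0], [-8, 4], [5, -8]].
M = (N⁻¹A)K⁻¹ = [[0, 0], [1, 4], [-2, 3]].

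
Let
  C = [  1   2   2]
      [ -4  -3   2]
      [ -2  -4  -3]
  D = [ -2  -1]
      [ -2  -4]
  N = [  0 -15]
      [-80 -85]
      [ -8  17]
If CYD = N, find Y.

Y = [[-5, -3], [-1, 1], [1, 3]]

Left-multiply by C⁻¹ and right-multiply by D⁻¹: Y = C⁻¹ND⁻¹.
det C = 5; the adjugate gives C⁻¹ = [[17/5, -2/5, 2], [-16/5, 1/5, -2], [2, 0, 1]].
det D = 6; the adjugate gives D⁻¹ = [[-2/3, 1/6], [1/3, -1/3]].
C⁻¹N = [[16, 17], [0, -3], [-8, -13]].
Y = (C⁻¹N)D⁻¹ = [[-5, -3], [-1, 1], [1, 3]].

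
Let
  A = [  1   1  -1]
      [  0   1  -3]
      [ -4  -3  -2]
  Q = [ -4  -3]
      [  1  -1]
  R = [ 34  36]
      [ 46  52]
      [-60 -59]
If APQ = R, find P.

P = [[-2, 0], [-5, -4], [3, 2]]

P = A⁻¹RQ⁻¹ (apply A⁻¹ on the left and Q⁻¹ on the right).
det A = -3; the adjugate gives A⁻¹ = [[11/3, -5/3, 2/3], [-4, 2, -1], [-4/3, 1/3, -1/3]].
det Q = 7; the adjugate gives Q⁻¹ = [[-1/7, 3/7], [-1/7, -4/7]].
A⁻¹R = [[8, 6], [16, 19], [-10, -11]].
P = (A⁻¹R)Q⁻¹ = [[-2, 0], [-5, -4], [3, 2]].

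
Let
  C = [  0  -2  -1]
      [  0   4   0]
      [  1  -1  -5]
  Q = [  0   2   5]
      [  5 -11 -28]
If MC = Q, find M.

M = [[-5, -2, 0], [3, 0, 5]]

C is on the right of M, so right-multiply by C⁻¹: M = QC⁻¹.
det C = 4, so C⁻¹ = [[-5, -9/4, 1], [0, 1/4, 0], [-1, -1/2, 0]].
M = QC⁻¹ = [[0, 2, 5], [5, -11, -28]] · [[-5, -9/4, 1], [0, 1/4, 0], [-1, -1/2, 0]] = [[-5, -2, 0], [3, 0, 5]].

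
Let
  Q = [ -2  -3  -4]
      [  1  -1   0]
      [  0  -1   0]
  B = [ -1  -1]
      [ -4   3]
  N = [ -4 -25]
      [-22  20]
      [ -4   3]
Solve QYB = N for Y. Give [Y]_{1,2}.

5

Left-multiply by Q⁻¹ and right-multiply by B⁻¹: Y = Q⁻¹NB⁻¹.
det Q = 4, so Q⁻¹ = [[0, 1, -1], [0, 0, -1], [-1/4, -1/2, 5/4]].
det B = -7; the adjugate gives B⁻¹ = [[-3/7, -1/7], [-4/7, 1/7]].
Q⁻¹N = [[-18, 17], [4, -3], [7, 0]].
Y = (Q⁻¹N)B⁻¹ = [[-2, 5], [0, -1], [-3, -1]].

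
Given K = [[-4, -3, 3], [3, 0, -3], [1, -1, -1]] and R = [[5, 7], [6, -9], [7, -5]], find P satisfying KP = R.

K is on the left of P, so left-multiply by K⁻¹: P = K⁻¹R.
det K = 3, so K⁻¹ = [[-1, -2, 3], [0, 1/3, -1], [-1, -7/3, 3]].
P = K⁻¹R = [[-1, -2, 3], [0, 1/3, -1], [-1, -7/3, 3]] · [[5, 7], [6, -9], [7, -5]] = [[4, -4], [-5, 2], [2, -1]].

P = [[4, -4], [-5, 2], [2, -1]]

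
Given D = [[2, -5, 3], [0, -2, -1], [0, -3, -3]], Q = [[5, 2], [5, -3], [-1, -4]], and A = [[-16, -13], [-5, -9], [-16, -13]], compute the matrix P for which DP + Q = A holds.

P = [[2, 0], [5, 3], [0, 0]]

DP = A − Q = [[-21, -15], [-10, -6], [-15, -9]].
Left-multiplying both sides by D⁻¹ gives P = D⁻¹(A − Q).
det D = 6, so D⁻¹ = [[1/2, -4, 11/6], [0, -1, 1/3], [0, 1, -2/3]].
P = D⁻¹(A − Q) = [[2, 0], [5, 3], [0, 0]].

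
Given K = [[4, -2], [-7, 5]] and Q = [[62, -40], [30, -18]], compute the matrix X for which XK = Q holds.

X = [[5, -6], [4, -2]]

Since K sits to the right of X, X = QK⁻¹.
K has determinant 6; K⁻¹ = [[5/6, 1/3], [7/6, 2/3]].
X = QK⁻¹ = [[62, -40], [30, -18]] · [[5/6, 1/3], [7/6, 2/3]] = [[5, -6], [4, -2]].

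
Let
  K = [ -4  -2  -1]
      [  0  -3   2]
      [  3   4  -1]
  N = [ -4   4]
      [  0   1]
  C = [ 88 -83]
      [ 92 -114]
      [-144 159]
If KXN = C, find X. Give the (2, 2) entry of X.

4

X = K⁻¹CN⁻¹ (apply K⁻¹ on the left and N⁻¹ on the right).
det K = -1; the adjugate gives K⁻¹ = [[5, 6, 7], [-6, -7, -8], [-9, -10, -12]].
det N = -4; the adjugate gives N⁻¹ = [[-1/4, 1], [0, 1]].
K⁻¹C = [[-16, 14], [-20, 24], [16, -21]].
X = (K⁻¹C)N⁻¹ = [[4, -2], [5, 4], [-4, -5]].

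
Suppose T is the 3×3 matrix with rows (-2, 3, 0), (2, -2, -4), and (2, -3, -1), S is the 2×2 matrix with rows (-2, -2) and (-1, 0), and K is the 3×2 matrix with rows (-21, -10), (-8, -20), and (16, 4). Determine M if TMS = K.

M = [[2, -1], [3, 3], [-3, 1]]

Left-multiply by T⁻¹ and right-multiply by S⁻¹: M = T⁻¹KS⁻¹.
det T = 2; the adjugate gives T⁻¹ = [[-5, 3/2, -6], [-3, 1, -4], [-1, 0, -1]].
S has determinant -2; S⁻¹ = [[0, -1], [-1/2, 1]].
T⁻¹K = [[-3, -4], [-9, -6], [5, 6]].
M = (T⁻¹K)S⁻¹ = [[2, -1], [3, 3], [-3, 1]].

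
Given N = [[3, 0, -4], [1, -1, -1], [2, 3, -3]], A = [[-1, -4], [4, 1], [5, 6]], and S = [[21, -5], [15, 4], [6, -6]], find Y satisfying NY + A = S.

Y = [[2, -3], [-5, -4], [-4, -2]]

NY = S − A = [[22, -1], [11, 3], [1, -12]].
N is on the left of Y, so left-multiply by N⁻¹: Y = N⁻¹(S − A).
det N = -2, so N⁻¹ = [[-3, 6, 2], [-1/2, 1/2, 1/2], [-5/2, 9/2, 3/2]].
Y = N⁻¹(S − A) = [[2, -3], [-5, -4], [-4, -2]].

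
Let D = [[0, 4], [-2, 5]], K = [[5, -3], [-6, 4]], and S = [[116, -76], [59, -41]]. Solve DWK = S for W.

Left-multiply by D⁻¹ and right-multiply by K⁻¹: W = D⁻¹SK⁻¹.
det D = 8, so D⁻¹ = [[5/8, -1/2], [1/4, 0]].
det K = 2; the adjugate gives K⁻¹ = [[2, 3/2], [3, 5/2]].
D⁻¹S = [[43, -27], [29, -19]].
W = (D⁻¹S)K⁻¹ = [[5, -3], [1, -4]].

W = [[5, -3], [1, -4]]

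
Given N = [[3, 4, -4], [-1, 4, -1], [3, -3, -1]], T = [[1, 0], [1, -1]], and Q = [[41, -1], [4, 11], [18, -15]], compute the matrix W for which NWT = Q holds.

W = N⁻¹QT⁻¹ (apply N⁻¹ on the left and T⁻¹ on the right).
N has determinant -1; N⁻¹ = [[7, -16, -12], [4, -9, -7], [9, -21, -16]].
T has determinant -1; T⁻¹ = [[1, 0], [1, -1]].
N⁻¹Q = [[7, -3], [2, 2], [-3, 0]].
W = (N⁻¹Q)T⁻¹ = [[4, 3], [4, -2], [-3, 0]].

W = [[4, 3], [4, -2], [-3, 0]]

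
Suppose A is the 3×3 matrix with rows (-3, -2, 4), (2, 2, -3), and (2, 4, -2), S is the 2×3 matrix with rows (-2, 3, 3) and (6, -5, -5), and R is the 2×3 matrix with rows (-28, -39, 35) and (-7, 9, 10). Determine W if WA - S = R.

W = [[4, -4, -5], [-1, -5, 3]]

WA = R + S = [[-30, -36, 38], [-1, 4, 5]].
Since A sits to the right of W, W = (R + S)A⁻¹.
det A = -4, so A⁻¹ = [[-2, -3, 1/2], [1/2, 1/2, 1/4], [-1, -2, 1/2]].
W = (R + S)A⁻¹ = [[4, -4, -5], [-1, -5, 3]].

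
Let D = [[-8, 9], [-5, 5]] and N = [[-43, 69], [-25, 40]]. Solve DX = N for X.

Since D multiplies X on the left, X = D⁻¹N.
det D = 5; the adjugate gives D⁻¹ = [[1, -9/5], [1, -8/5]].
X = D⁻¹N = [[1, -9/5], [1, -8/5]] · [[-43, 69], [-25, 40]] = [[2, -3], [-3, 5]].

X = [[2, -3], [-3, 5]]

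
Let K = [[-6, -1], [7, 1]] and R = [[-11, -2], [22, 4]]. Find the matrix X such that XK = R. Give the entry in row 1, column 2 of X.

1

Right-multiplying both sides by K⁻¹ gives X = RK⁻¹.
det K = 1, so K⁻¹ = [[1, 1], [-7, -6]].
X = RK⁻¹ = [[-11, -2], [22, 4]] · [[1, 1], [-7, -6]] = [[3, 1], [-6, -2]].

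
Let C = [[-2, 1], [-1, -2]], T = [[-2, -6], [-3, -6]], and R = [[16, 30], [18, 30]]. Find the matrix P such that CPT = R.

Isolating P: multiply by C⁻¹ from the left and T⁻¹ from the right, so P = C⁻¹RT⁻¹.
C has determinant 5; C⁻¹ = [[-2/5, -1/5], [1/5, -2/5]].
det T = -6, so T⁻¹ = [[1, -1], [-1/2, 1/3]].
C⁻¹R = [[-10, -18], [-4, -6]].
P = (C⁻¹R)T⁻¹ = [[-1, 4], [-1, 2]].

P = [[-1, 4], [-1, 2]]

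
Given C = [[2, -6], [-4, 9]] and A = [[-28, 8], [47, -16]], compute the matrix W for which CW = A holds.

Since C multiplies W on the left, W = C⁻¹A.
C has determinant -6; C⁻¹ = [[-3/2, -1], [-2/3, -1/3]].
W = C⁻¹A = [[-3/2, -1], [-2/3, -1/3]] · [[-28, 8], [47, -16]] = [[-5, 4], [3, 0]].

W = [[-5, 4], [3, 0]]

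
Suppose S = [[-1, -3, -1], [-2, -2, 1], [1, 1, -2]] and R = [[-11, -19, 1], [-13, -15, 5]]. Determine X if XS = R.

X = [[4, 3, -1], [1, 6, 0]]

Right-multiplying both sides by S⁻¹ gives X = RS⁻¹.
det S = 6, so S⁻¹ = [[1/2, -7/6, -5/6], [-1/2, 1/2, 1/2], [0, -1/3, -2/3]].
X = RS⁻¹ = [[-11, -19, 1], [-13, -15, 5]] · [[1/2, -7/6, -5/6], [-1/2, 1/2, 1/2], [0, -1/3, -2/3]] = [[4, 3, -1], [1, 6, 0]].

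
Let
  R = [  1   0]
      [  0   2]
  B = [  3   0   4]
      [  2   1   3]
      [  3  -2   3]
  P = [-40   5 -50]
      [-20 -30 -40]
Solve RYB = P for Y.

Left-multiply by R⁻¹ and right-multiply by B⁻¹: Y = R⁻¹PB⁻¹.
det R = 2; the adjugate gives R⁻¹ = [[1, 0], [0, 1/2]].
det B = -1; the adjugate gives B⁻¹ = [[-9, 8, 4], [-3, 3, 1], [7, -6, -3]].
R⁻¹P = [[-40, 5, -50], [-10, -15, -20]].
Y = (R⁻¹P)B⁻¹ = [[-5, -5, -5], [-5, -5, 5]].

Y = [[-5, -5, -5], [-5, -5, 5]]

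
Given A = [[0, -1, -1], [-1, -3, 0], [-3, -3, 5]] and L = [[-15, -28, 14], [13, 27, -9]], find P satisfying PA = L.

P = [[1, 6, 3], [-6, -4, -3]]

Since A sits to the right of P, P = LA⁻¹.
A has determinant 1; A⁻¹ = [[-15, 8, -3], [5, -3, 1], [-6, 3, -1]].
P = LA⁻¹ = [[-15, -28, 14], [13, 27, -9]] · [[-15, 8, -3], [5, -3, 1], [-6, 3, -1]] = [[1, 6, 3], [-6, -4, -3]].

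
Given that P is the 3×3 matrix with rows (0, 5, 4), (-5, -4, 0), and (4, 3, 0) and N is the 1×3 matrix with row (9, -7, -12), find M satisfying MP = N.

M = [[-3, -5, -4]]

P is on the right of M, so right-multiply by P⁻¹: M = NP⁻¹.
det P = 4; the adjugate gives P⁻¹ = [[0, 3, 4], [0, -4, -5], [1/4, 5, 25/4]].
M = NP⁻¹ = [[9, -7, -12]] · [[0, 3, 4], [0, -4, -5], [1/4, 5, 25/4]] = [[-3, -5, -4]].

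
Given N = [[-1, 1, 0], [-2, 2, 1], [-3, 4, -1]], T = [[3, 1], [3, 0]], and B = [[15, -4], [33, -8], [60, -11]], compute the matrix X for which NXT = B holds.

Isolating X: multiply by N⁻¹ from the left and T⁻¹ from the right, so X = N⁻¹BT⁻¹.
N has determinant 1; N⁻¹ = [[-6, 1, 1], [-5, 1, 1], [-2, 1, 0]].
T has determinant -3; T⁻¹ = [[0, 1/3], [1, -1]].
N⁻¹B = [[3, 5], [18, 1], [3, 0]].
X = (N⁻¹B)T⁻¹ = [[5, -4], [1, 5], [0, 1]].

X = [[5, -4], [1, 5], [0, 1]]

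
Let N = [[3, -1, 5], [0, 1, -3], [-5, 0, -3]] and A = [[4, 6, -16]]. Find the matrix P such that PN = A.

N is on the right of P, so right-multiply by N⁻¹: P = AN⁻¹.
det N = 1; the adjugate gives N⁻¹ = [[-3, -3, -2], [15, 16, 9], [5, 5, 3]].
P = AN⁻¹ = [[4, 6, -16]] · [[-3, -3, -2], [15, 16, 9], [5, 5, 3]] = [[-2, 4, -2]].

P = [[-2, 4, -2]]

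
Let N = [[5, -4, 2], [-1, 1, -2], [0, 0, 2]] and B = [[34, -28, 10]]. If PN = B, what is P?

Right-multiplying both sides by N⁻¹ gives P = BN⁻¹.
det N = 2, so N⁻¹ = [[1, 4, 3], [1, 5, 4], [0, 0, 1/2]].
P = BN⁻¹ = [[34, -28, 10]] · [[1, 4, 3], [1, 5, 4], [0, 0, 1/2]] = [[6, -4, -5]].

P = [[6, -4, -5]]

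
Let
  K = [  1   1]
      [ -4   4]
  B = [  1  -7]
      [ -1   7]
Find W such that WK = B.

Since K sits to the right of W, W = BK⁻¹.
K has determinant 8; K⁻¹ = [[1/2, -1/8], [1/2, 1/8]].
W = BK⁻¹ = [[1, -7], [-1, 7]] · [[1/2, -1/8], [1/2, 1/8]] = [[-3, -1], [3, 1]].

W = [[-3, -1], [3, 1]]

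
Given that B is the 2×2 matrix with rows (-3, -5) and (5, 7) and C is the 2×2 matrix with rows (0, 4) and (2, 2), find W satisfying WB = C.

B is on the right of W, so right-multiply by B⁻¹: W = CB⁻¹.
det B = 4, so B⁻¹ = [[7/4, 5/4], [-5/4, -3/4]].
W = CB⁻¹ = [[0, 4], [2, 2]] · [[7/4, 5/4], [-5/4, -3/4]] = [[-5, -3], [1, 1]].

W = [[-5, -3], [1, 1]]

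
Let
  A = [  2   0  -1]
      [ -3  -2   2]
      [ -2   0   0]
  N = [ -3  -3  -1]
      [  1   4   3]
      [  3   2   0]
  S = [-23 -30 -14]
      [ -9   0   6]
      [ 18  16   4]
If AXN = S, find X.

Left-multiply by A⁻¹ and right-multiply by N⁻¹: X = A⁻¹SN⁻¹.
det A = 4, so A⁻¹ = [[0, 0, -1/2], [-1, -1/2, -1/4], [-1, 0, -1]].
det N = 1, so N⁻¹ = [[-6, -2, -5], [9, 3, 8], [-10, -3, -9]].
A⁻¹S = [[-9, -8, -2], [23, 26, 10], [5, 14, 10]].
X = (A⁻¹S)N⁻¹ = [[2, 0, -1], [-4, 2, 3], [-4, 2, -3]].

X = [[2, 0, -1], [-4, 2, 3], [-4, 2, -3]]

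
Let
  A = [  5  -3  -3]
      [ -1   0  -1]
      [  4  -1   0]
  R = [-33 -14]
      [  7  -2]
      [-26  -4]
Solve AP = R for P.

P = [[-6, -1], [2, 0], [-1, 3]]

Left-multiplying both sides by A⁻¹ gives P = A⁻¹R.
A has determinant 4; A⁻¹ = [[-1/4, 3/4, 3/4], [-1, 3, 2], [1/4, -7/4, -3/4]].
P = A⁻¹R = [[-1/4, 3/4, 3/4], [-1, 3, 2], [1/4, -7/4, -3/4]] · [[-33, -14], [7, -2], [-26, -4]] = [[-6, -1], [2, 0], [-1, 3]].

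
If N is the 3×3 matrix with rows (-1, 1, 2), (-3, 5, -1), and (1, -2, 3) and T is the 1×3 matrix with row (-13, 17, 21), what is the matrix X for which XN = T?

N is on the right of X, so right-multiply by N⁻¹: X = TN⁻¹.
det N = -3; the adjugate gives N⁻¹ = [[-13/3, 7/3, 11/3], [-8/3, 5/3, 7/3], [-1/3, 1/3, 2/3]].
X = TN⁻¹ = [[-13, 17, 21]] · [[-13/3, 7/3, 11/3], [-8/3, 5/3, 7/3], [-1/3, 1/3, 2/3]] = [[4, 5, 6]].

X = [[4, 5, 6]]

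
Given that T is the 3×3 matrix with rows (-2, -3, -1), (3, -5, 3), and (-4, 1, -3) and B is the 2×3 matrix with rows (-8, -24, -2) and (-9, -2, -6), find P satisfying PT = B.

Right-multiplying both sides by T⁻¹ gives P = BT⁻¹.
det T = 2, so T⁻¹ = [[6, -5, -7], [-3/2, 1, 3/2], [-17/2, 7, 19/2]].
P = BT⁻¹ = [[-8, -24, -2], [-9, -2, -6]] · [[6, -5, -7], [-3/2, 1, 3/2], [-17/2, 7, 19/2]] = [[5, 2, 1], [0, 1, 3]].

P = [[5, 2, 1], [0, 1, 3]]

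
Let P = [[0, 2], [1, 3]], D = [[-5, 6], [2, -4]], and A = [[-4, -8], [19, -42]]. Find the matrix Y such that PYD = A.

Y = [[-5, 0], [2, 4]]

Isolating Y: multiply by P⁻¹ from the left and D⁻¹ from the right, so Y = P⁻¹AD⁻¹.
det P = -2, so P⁻¹ = [[-3/2, 1], [1/2, 0]].
det D = 8; the adjugate gives D⁻¹ = [[-1/2, -3/4], [-1/4, -5/8]].
P⁻¹A = [[25, -30], [-2, -4]].
Y = (P⁻¹A)D⁻¹ = [[-5, 0], [2, 4]].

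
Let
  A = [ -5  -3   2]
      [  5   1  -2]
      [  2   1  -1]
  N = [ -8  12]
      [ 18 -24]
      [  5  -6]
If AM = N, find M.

Since A multiplies M on the left, M = A⁻¹N.
det A = -2, so A⁻¹ = [[-1/2, 1/2, -2], [-1/2, -1/2, 0], [-3/2, 1/2, -5]].
M = A⁻¹N = [[-1/2, 1/2, -2], [-1/2, -1/2, 0], [-3/2, 1/2, -5]] · [[-8, 12], [18, -24], [5, -6]] = [[3, -6], [-5, 6], [-4, 0]].

M = [[3, -6], [-5, 6], [-4, 0]]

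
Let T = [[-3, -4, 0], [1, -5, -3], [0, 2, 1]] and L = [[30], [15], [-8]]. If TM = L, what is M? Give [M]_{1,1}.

T is on the left of M, so left-multiply by T⁻¹: M = T⁻¹L.
T has determinant 1; T⁻¹ = [[1, 4, 12], [-1, -3, -9], [2, 6, 19]].
M = T⁻¹L = [[1, 4, 12], [-1, -3, -9], [2, 6, 19]] · [[30], [15], [-8]] = [[-6], [-3], [-2]].

-6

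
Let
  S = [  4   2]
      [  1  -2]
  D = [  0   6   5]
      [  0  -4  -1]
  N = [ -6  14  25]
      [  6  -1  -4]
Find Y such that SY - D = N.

SY = N + D = [[-6, 20, 30], [6, -5, -5]].
Since S multiplies Y on the left, Y = S⁻¹(N + D).
det S = -10; the adjugate gives S⁻¹ = [[1/5, 1/5], [1/10, -2/5]].
Y = S⁻¹(N + D) = [[0, 3, 5], [-3, 4, 5]].

Y = [[0, 3, 5], [-3, 4, 5]]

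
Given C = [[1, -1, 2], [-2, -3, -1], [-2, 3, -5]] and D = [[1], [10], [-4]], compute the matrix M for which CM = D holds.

Since C multiplies M on the left, M = C⁻¹D.
det C = 2; the adjugate gives C⁻¹ = [[9, 1/2, 7/2], [-4, -1/2, -3/2], [-6, -1/2, -5/2]].
M = C⁻¹D = [[9, 1/2, 7/2], [-4, -1/2, -3/2], [-6, -1/2, -5/2]] · [[1], [10], [-4]] = [[0], [-3], [-1]].

M = [[0], [-3], [-1]]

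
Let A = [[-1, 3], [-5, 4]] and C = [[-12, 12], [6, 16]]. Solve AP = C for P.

P = [[-6, 0], [-6, 4]]

Left-multiplying both sides by A⁻¹ gives P = A⁻¹C.
det A = 11, so A⁻¹ = [[4/11, -3/11], [5/11, -1/11]].
P = A⁻¹C = [[4/11, -3/11], [5/11, -1/11]] · [[-12, 12], [6, 16]] = [[-6, 0], [-6, 4]].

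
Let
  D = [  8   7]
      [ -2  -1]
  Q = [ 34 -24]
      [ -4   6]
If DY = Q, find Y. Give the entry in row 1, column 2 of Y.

Since D multiplies Y on the left, Y = D⁻¹Q.
det D = 6; the adjugate gives D⁻¹ = [[-1/6, -7/6], [1/3, 4/3]].
Y = D⁻¹Q = [[-1/6, -7/6], [1/3, 4/3]] · [[34, -24], [-4, 6]] = [[-1, -3], [6, 0]].

-3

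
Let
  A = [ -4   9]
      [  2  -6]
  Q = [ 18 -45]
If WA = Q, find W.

Right-multiplying both sides by A⁻¹ gives W = QA⁻¹.
det A = 6, so A⁻¹ = [[-1, -3/2], [-1/3, -2/3]].
W = QA⁻¹ = [[18, -45]] · [[-1, -3/2], [-1/3, -2/3]] = [[-3, 3]].

W = [[-3, 3]]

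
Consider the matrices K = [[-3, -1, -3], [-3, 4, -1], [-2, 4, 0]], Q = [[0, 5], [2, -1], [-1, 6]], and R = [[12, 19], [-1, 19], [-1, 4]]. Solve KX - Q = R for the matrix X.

X = [[-5, -5], [-3, 0], [2, -3]]

KX = R + Q = [[12, 24], [1, 18], [-2, 10]].
Left-multiplying both sides by K⁻¹ gives X = K⁻¹(R + Q).
K has determinant -2; K⁻¹ = [[-2, 6, -13/2], [-1, 3, -3], [2, -7, 15/2]].
X = K⁻¹(R + Q) = [[-5, -5], [-3, 0], [2, -3]].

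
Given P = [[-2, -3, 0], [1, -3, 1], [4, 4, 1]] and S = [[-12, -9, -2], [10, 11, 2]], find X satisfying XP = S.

X = [[5, -2, 0], [-1, 0, 2]]

Since P sits to the right of X, X = SP⁻¹.
det P = 5, so P⁻¹ = [[-7/5, 3/5, -3/5], [3/5, -2/5, 2/5], [16/5, -4/5, 9/5]].
X = SP⁻¹ = [[-12, -9, -2], [10, 11, 2]] · [[-7/5, 3/5, -3/5], [3/5, -2/5, 2/5], [16/5, -4/5, 9/5]] = [[5, -2, 0], [-1, 0, 2]].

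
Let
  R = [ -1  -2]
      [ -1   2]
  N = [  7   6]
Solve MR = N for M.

Since R sits to the right of M, M = NR⁻¹.
R has determinant -4; R⁻¹ = [[-1/2, -1/2], [-1/4, 1/4]].
M = NR⁻¹ = [[7, 6]] · [[-1/2, -1/2], [-1/4, 1/4]] = [[-5, -2]].

M = [[-5, -2]]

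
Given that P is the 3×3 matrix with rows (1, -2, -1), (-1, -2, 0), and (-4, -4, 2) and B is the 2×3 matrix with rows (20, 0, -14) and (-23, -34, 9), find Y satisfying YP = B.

Since P sits to the right of Y, Y = BP⁻¹.
P has determinant -4; P⁻¹ = [[1, -2, 1/2], [-1/2, 1/2, -1/4], [1, -3, 1]].
Y = BP⁻¹ = [[20, 0, -14], [-23, -34, 9]] · [[1, -2, 1/2], [-1/2, 1/2, -1/4], [1, -3, 1]] = [[6, 2, -4], [3, 2, 6]].

Y = [[6, 2, -4], [3, 2, 6]]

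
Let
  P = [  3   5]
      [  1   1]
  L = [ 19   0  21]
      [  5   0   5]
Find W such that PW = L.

P is on the left of W, so left-multiply by P⁻¹: W = P⁻¹L.
det P = -2; the adjugate gives P⁻¹ = [[-1/2, 5/2], [1/2, -3/2]].
W = P⁻¹L = [[-1/2, 5/2], [1/2, -3/2]] · [[19, 0, 21], [5, 0, 5]] = [[3, 0, 2], [2, 0, 3]].

W = [[3, 0, 2], [2, 0, 3]]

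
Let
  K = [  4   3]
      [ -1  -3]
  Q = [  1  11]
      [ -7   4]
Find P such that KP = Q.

K is on the left of P, so left-multiply by K⁻¹: P = K⁻¹Q.
det K = -9, so K⁻¹ = [[1/3, 1/3], [-1/9, -4/9]].
P = K⁻¹Q = [[1/3, 1/3], [-1/9, -4/9]] · [[1, 11], [-7, 4]] = [[-2, 5], [3, -3]].

P = [[-2, 5], [3, -3]]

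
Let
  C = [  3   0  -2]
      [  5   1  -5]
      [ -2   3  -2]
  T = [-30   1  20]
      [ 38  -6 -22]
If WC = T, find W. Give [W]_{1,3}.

Right-multiplying both sides by C⁻¹ gives W = TC⁻¹.
C has determinant 5; C⁻¹ = [[13/5, -6/5, 2/5], [4, -2, 1], [17/5, -9/5, 3/5]].
W = TC⁻¹ = [[-30, 1, 20], [38, -6, -22]] · [[13/5, -6/5, 2/5], [4, -2, 1], [17/5, -9/5, 3/5]] = [[-6, -2, 1], [0, 6, -4]].

1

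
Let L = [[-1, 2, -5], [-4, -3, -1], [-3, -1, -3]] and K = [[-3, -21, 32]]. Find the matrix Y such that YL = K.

Since L sits to the right of Y, Y = KL⁻¹.
L has determinant -1; L⁻¹ = [[-8, -11, 17], [9, 12, -19], [5, 7, -11]].
Y = KL⁻¹ = [[-3, -21, 32]] · [[-8, -11, 17], [9, 12, -19], [5, 7, -11]] = [[-5, 5, -4]].

Y = [[-5, 5, -4]]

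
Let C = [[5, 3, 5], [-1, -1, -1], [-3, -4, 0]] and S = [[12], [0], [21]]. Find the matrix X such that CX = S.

Left-multiplying both sides by C⁻¹ gives X = C⁻¹S.
det C = -6, so C⁻¹ = [[2/3, 10/3, -1/3], [-1/2, -5/2, 0], [-1/6, -11/6, 1/3]].
X = C⁻¹S = [[2/3, 10/3, -1/3], [-1/2, -5/2, 0], [-1/6, -11/6, 1/3]] · [[12], [0], [21]] = [[1], [-6], [5]].

X = [[1], [-6], [5]]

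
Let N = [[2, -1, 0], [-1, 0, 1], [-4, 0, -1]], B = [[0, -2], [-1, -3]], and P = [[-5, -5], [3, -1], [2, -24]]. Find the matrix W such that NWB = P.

W = [[-4, 1], [-3, -3], [1, -2]]

Isolating W: multiply by N⁻¹ from the left and B⁻¹ from the right, so W = N⁻¹PB⁻¹.
det N = 5, so N⁻¹ = [[0, -1/5, -1/5], [-1, -2/5, -2/5], [0, 4/5, -1/5]].
B has determinant -2; B⁻¹ = [[3/2, -1], [-1/2, 0]].
N⁻¹P = [[-1, 5], [3, 15], [2, 4]].
W = (N⁻¹P)B⁻¹ = [[-4, 1], [-3, -3], [1, -2]].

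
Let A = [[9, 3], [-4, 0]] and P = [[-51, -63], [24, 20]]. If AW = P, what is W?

Since A multiplies W on the left, W = A⁻¹P.
det A = 12; the adjugate gives A⁻¹ = [[0, -1/4], [1/3, 3/4]].
W = A⁻¹P = [[0, -1/4], [1/3, 3/4]] · [[-51, -63], [24, 20]] = [[-6, -5], [1, -6]].

W = [[-6, -5], [1, -6]]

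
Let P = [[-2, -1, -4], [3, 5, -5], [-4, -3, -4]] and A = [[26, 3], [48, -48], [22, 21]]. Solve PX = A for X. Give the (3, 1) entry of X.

P is on the left of X, so left-multiply by P⁻¹: X = P⁻¹A.
P has determinant -6; P⁻¹ = [[35/6, -4/3, -25/6], [-16/3, 4/3, 11/3], [-11/6, 1/3, 7/6]].
X = P⁻¹A = [[35/6, -4/3, -25/6], [-16/3, 4/3, 11/3], [-11/6, 1/3, 7/6]] · [[26, 3], [48, -48], [22, 21]] = [[-4, -6], [6, -3], [-6, 3]].

-6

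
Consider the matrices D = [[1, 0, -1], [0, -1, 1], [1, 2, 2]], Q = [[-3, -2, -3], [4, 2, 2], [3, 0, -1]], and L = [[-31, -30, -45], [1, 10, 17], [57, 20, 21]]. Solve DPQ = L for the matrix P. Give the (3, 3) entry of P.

-2

P = D⁻¹LQ⁻¹ (apply D⁻¹ on the left and Q⁻¹ on the right).
D has determinant -5; D⁻¹ = [[4/5, 2/5, 1/5], [-1/5, -3/5, 1/5], [-1/5, 2/5, 1/5]].
det Q = 4, so Q⁻¹ = [[-1/2, -1/2, 1/2], [5/2, 3, -3/2], [-3/2, -3/2, 1/2]].
D⁻¹L = [[-13, -16, -25], [17, 4, 3], [18, 14, 20]].
P = (D⁻¹L)Q⁻¹ = [[4, -4, 5], [-3, -1, 4], [-4, 3, -2]].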